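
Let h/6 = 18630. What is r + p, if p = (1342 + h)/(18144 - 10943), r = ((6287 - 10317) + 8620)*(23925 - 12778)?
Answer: 368437333852/7201 ≈ 5.1165e+7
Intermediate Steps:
h = 111780 (h = 6*18630 = 111780)
r = 51164730 (r = (-4030 + 8620)*11147 = 4590*11147 = 51164730)
p = 113122/7201 (p = (1342 + 111780)/(18144 - 10943) = 113122/7201 ≈ 15.709)
r + p = 51164730 + 113122/7201 = 368437333852/7201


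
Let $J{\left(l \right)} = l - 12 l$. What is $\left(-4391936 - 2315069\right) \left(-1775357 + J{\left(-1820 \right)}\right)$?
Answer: $11773054035685$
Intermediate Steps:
$J{\left(l \right)} = - 11 l$
$\left(-4391936 - 2315069\right) \left(-1775357 + J{\left(-1820 \right)}\right) = \left(-4391936 - 2315069\right) \left(-1775357 - -20020\right) = - 6707005 \left(-1775357 + 20020\right) = \left(-6707005\right) \left(-1755337\right) = 11773054035685$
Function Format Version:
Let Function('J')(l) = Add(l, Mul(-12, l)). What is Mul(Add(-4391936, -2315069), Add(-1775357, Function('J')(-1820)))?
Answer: 11773054035685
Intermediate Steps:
Function('J')(l) = Mul(-11, l)
Mul(Add(-4391936, -2315069), Add(-1775357, Function('J')(-1820))) = Mul(Add(-4391936, -2315069), Add(-1775357, Mul(-11, -1820))) = Mul(-6707005, Add(-1775357, 20020)) = Mul(-6707005, -1755337) = 11773054035685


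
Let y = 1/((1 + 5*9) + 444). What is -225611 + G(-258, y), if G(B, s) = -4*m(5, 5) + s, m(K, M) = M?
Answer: -110559189/490 ≈ -2.2563e+5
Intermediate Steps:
y = 1/490 (y = 1/((1 + 45) + 444) = 1/(46 + 444) = 1/490 ≈ 0.0020408)
G(B, s) = -20 + s (G(B, s) = -4*5 + s = -20 + s)
-225611 + G(-258, y) = -225611 + (-20 + 1/490) = -225611 - 9799/490 = -110559189/490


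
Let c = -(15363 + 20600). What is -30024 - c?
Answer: 5939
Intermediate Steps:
c = -35963 (c = -1*35963 = -35963)
-30024 - c = -30024 - 1*(-35963) = -30024 + 35963 = 5939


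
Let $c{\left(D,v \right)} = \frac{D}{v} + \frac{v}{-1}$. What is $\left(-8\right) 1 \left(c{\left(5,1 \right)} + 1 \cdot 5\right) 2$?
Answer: $-144$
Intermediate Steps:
$c{\left(D,v \right)} = - v + \frac{D}{v}$ ($c{\left(D,v \right)} = \frac{D}{v} + v \left(-1\right) = \frac{D}{v} - v = - v + \frac{D}{v}$)
$\left(-8\right) 1 \left(c{\left(5,1 \right)} + 1 \cdot 5\right) 2 = \left(-8\right) 1 \left(\left(\left(-1\right) 1 + \frac{5}{1}\right) + 1 \cdot 5\right) 2 = - 8 \left(\left(-1 + 5 \cdot 1\right) + 5\right) 2 = - 8 \left(\left(-1 + 5\right) + 5\right) 2 = - 8 \left(4 + 5\right) 2 = - 8 \cdot 9 \cdot 2 = \left(-8\right) 18 = -144$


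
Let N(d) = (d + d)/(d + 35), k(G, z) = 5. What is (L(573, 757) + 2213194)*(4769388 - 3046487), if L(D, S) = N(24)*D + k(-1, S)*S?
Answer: 225405871497765/59 ≈ 3.8204e+12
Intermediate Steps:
N(d) = 2*d/(35 + d) (N(d) = (2*d)/(35 + d) = 2*d/(35 + d))
L(D, S) = 5*S + 48*D/59 (L(D, S) = (2*24/(35 + 24))*D + 5*S = (2*24/59)*D + 5*S = (2*24*(1/59))*D + 5*S = 48*D/59 + 5*S = 5*S + 48*D/59)
(L(573, 757) + 2213194)*(4769388 - 3046487) = ((5*757 + (48/59)*573) + 2213194)*(4769388 - 3046487) = ((3785 + 27504/59) + 2213194)*1722901 = (250819/59 + 2213194)*1722901 = (130829265/59)*1722901 = 225405871497765/59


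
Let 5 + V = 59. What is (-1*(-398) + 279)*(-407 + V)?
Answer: -238981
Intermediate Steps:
V = 54 (V = -5 + 59 = 54)
(-1*(-398) + 279)*(-407 + V) = (-1*(-398) + 279)*(-407 + 54) = (398 + 279)*(-353) = 677*(-353) = -238981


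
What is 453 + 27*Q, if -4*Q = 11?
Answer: 1515/4 ≈ 378.75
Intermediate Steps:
Q = -11/4 (Q = -1/4*11 = -11/4 ≈ -2.7500)
453 + 27*Q = 453 + 27*(-11/4) = 453 - 297/4 = 1515/4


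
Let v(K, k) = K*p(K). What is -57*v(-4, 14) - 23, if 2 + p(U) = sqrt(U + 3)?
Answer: -479 + 228*I ≈ -479.0 + 228.0*I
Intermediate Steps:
p(U) = -2 + sqrt(3 + U) (p(U) = -2 + sqrt(U + 3) = -2 + sqrt(3 + U))
v(K, k) = K*(-2 + sqrt(3 + K))
-57*v(-4, 14) - 23 = -(-228)*(-2 + sqrt(3 - 4)) - 23 = -(-228)*(-2 + sqrt(-1)) - 23 = -(-228)*(-2 + I) - 23 = -57*(8 - 4*I) - 23 = (-456 + 228*I) - 23 = -479 + 228*I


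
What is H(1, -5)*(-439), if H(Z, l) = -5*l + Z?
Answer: -11414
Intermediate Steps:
H(Z, l) = Z - 5*l
H(1, -5)*(-439) = (1 - 5*(-5))*(-439) = (1 + 25)*(-439) = 26*(-439) = -11414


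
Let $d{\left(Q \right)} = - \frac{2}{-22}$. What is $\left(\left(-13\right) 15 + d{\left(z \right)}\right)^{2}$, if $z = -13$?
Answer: $\frac{4596736}{121} \approx 37990.0$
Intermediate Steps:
$d{\left(Q \right)} = \frac{1}{11}$ ($d{\left(Q \right)} = \left(-2\right) \left(- \frac{1}{22}\right) = \frac{1}{11}$)
$\left(\left(-13\right) 15 + d{\left(z \right)}\right)^{2} = \left(\left(-13\right) 15 + \frac{1}{11}\right)^{2} = \left(-195 + \frac{1}{11}\right)^{2} = \left(- \frac{2144}{11}\right)^{2} = \frac{4596736}{121}$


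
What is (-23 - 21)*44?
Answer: -1936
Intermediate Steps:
(-23 - 21)*44 = -44*44 = -1936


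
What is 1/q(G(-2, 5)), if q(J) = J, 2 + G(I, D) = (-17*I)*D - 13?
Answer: 1/155 ≈ 0.0064516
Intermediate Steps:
G(I, D) = -15 - 17*D*I (G(I, D) = -2 + ((-17*I)*D - 13) = -2 + (-17*D*I - 13) = -2 + (-13 - 17*D*I) = -15 - 17*D*I)
1/q(G(-2, 5)) = 1/(-15 - 17*5*(-2)) = 1/(-15 + 170) = 1/155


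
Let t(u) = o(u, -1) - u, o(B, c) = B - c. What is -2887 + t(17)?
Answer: -2886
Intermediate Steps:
t(u) = 1 (t(u) = (u - 1*(-1)) - u = (u + 1) - u = (1 + u) - u = 1)
-2887 + t(17) = -2887 + 1 = -2886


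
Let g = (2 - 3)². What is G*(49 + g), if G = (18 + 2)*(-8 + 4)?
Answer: -4000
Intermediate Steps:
G = -80 (G = 20*(-4) = -80)
g = 1 (g = (-1)² = 1)
G*(49 + g) = -80*(49 + 1) = -80*50 = -4000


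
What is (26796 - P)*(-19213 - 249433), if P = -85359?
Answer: -30129992130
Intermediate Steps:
(26796 - P)*(-19213 - 249433) = (26796 - 1*(-85359))*(-19213 - 249433) = (26796 + 85359)*(-268646) = 112155*(-268646) = -30129992130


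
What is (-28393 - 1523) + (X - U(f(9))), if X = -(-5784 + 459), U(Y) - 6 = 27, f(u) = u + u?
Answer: -24624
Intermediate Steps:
f(u) = 2*u
U(Y) = 33 (U(Y) = 6 + 27 = 33)
X = 5325 (X = -1*(-5325) = 5325)
(-28393 - 1523) + (X - U(f(9))) = (-28393 - 1523) + (5325 - 1*33) = -29916 + (5325 - 33) = -29916 + 5292 = -24624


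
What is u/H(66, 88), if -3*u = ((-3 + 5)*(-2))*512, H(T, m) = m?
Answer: 256/33 ≈ 7.7576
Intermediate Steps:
u = 2048/3 (u = -(-3 + 5)*(-2)*512/3 = -2*(-2)*512/3 = -(-4)*512/3 = -⅓*(-2048) = 2048/3 ≈ 682.67)
u/H(66, 88) = (2048/3)/88 = (2048/3)*(1/88) = 256/33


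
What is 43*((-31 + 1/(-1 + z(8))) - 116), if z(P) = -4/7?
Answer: -69832/11 ≈ -6348.4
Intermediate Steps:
z(P) = -4/7 (z(P) = -4*⅐ = -4/7)
43*((-31 + 1/(-1 + z(8))) - 116) = 43*((-31 + 1/(-1 - 4/7)) - 116) = 43*((-31 + 1/(-11/7)) - 116) = 43*((-31 - 7/11) - 116) = 43*(-348/11 - 116) = 43*(-1624/11) = -69832/11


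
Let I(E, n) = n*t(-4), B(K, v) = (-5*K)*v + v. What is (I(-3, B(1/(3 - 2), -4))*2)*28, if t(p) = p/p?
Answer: 896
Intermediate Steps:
t(p) = 1
B(K, v) = v - 5*K*v (B(K, v) = -5*K*v + v = v - 5*K*v)
I(E, n) = n (I(E, n) = n*1 = n)
(I(-3, B(1/(3 - 2), -4))*2)*28 = (-4*(1 - 5/(3 - 2))*2)*28 = (-4*(1 - 5/1)*2)*28 = (-4*(1 - 5*1)*2)*28 = (-4*(1 - 5)*2)*28 = (-4*(-4)*2)*28 = (16*2)*28 = 32*28 = 896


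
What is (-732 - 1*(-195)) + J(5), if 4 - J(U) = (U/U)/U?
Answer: -2666/5 ≈ -533.20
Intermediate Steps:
J(U) = 4 - 1/U (J(U) = 4 - U/U/U = 4 - 1/U)
(-732 - 1*(-195)) + J(5) = (-732 - 1*(-195)) + (4 - 1/5) = (-732 + 195) + (4 - 1*1/5) = -537 + (4 - 1/5) = -537 + 19/5 = -2666/5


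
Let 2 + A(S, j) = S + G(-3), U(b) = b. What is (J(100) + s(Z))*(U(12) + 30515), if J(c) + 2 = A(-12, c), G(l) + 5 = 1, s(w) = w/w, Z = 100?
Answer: -580013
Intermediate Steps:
s(w) = 1
G(l) = -4 (G(l) = -5 + 1 = -4)
A(S, j) = -6 + S (A(S, j) = -2 + (S - 4) = -2 + (-4 + S) = -6 + S)
J(c) = -20 (J(c) = -2 + (-6 - 12) = -2 - 18 = -20)
(J(100) + s(Z))*(U(12) + 30515) = (-20 + 1)*(12 + 30515) = -19*30527 = -580013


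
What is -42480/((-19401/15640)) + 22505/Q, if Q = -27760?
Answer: 1229530136833/35904784 ≈ 34244.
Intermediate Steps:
-42480/((-19401/15640)) + 22505/Q = -42480/((-19401/15640)) + 22505/(-27760) = -42480/((-19401*1/15640)) + 22505*(-1/27760) = -42480/(-19401/15640) - 4501/5552 = -42480*(-15640/19401) - 4501/5552 = 221462400/6467 - 4501/5552 = 1229530136833/35904784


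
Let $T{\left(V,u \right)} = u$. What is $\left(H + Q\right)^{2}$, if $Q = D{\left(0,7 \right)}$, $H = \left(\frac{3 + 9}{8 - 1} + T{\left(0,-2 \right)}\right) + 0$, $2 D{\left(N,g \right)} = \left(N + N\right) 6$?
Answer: $\frac{4}{49} \approx 0.081633$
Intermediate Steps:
$D{\left(N,g \right)} = 6 N$ ($D{\left(N,g \right)} = \frac{\left(N + N\right) 6}{2} = \frac{2 N 6}{2} = \frac{12 N}{2} = 6 N$)
$H = - \frac{2}{7}$ ($H = \left(\frac{3 + 9}{8 - 1} - 2\right) + 0 = \left(\frac{12}{7} - 2\right) + 0 = - \frac{2}{7} + 0 = - \frac{2}{7} \approx -0.28571$)
$Q = 0$ ($Q = 6 \cdot 0 = 0$)
$\left(H + Q\right)^{2} = \left(- \frac{2}{7} + 0\right)^{2} = \left(- \frac{2}{7}\right)^{2} = \frac{4}{49}$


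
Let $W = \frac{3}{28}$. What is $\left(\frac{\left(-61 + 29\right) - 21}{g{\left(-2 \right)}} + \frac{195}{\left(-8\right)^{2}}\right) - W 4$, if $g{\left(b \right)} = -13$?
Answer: $\frac{38993}{5824} \approx 6.6952$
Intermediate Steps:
$W = \frac{3}{28}$ ($W = 3 \cdot \frac{1}{28} = \frac{3}{28} \approx 0.10714$)
$\left(\frac{\left(-61 + 29\right) - 21}{g{\left(-2 \right)}} + \frac{195}{\left(-8\right)^{2}}\right) - W 4 = \left(\frac{\left(-61 + 29\right) - 21}{-13} + \frac{195}{\left(-8\right)^{2}}\right) - \frac{3}{28} \cdot 4 = \left(\left(-32 - 21\right) \left(- \frac{1}{13}\right) + \frac{195}{64}\right) - \frac{3}{7} = \left(\left(-53\right) \left(- \frac{1}{13}\right) + 195 \cdot \frac{1}{64}\right) - \frac{3}{7} = \left(\frac{53}{13} + \frac{195}{64}\right) - \frac{3}{7} = \frac{5927}{832} - \frac{3}{7} = \frac{38993}{5824}$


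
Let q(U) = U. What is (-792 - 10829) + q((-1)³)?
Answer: -11622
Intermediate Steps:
(-792 - 10829) + q((-1)³) = (-792 - 10829) + (-1)³ = -11621 - 1 = -11622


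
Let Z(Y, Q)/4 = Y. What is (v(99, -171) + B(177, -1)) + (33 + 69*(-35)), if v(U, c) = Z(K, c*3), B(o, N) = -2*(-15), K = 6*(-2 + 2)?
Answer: -2352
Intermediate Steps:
K = 0 (K = 6*0 = 0)
Z(Y, Q) = 4*Y
B(o, N) = 30
v(U, c) = 0 (v(U, c) = 4*0 = 0)
(v(99, -171) + B(177, -1)) + (33 + 69*(-35)) = (0 + 30) + (33 + 69*(-35)) = 30 + (33 - 2415) = 30 - 2382 = -2352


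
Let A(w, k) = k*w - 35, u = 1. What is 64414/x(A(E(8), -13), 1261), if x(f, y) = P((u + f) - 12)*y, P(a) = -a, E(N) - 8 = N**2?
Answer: 32207/619151 ≈ 0.052018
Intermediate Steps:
E(N) = 8 + N**2
A(w, k) = -35 + k*w
x(f, y) = y*(11 - f) (x(f, y) = (-((1 + f) - 12))*y = (-(-11 + f))*y = (11 - f)*y = y*(11 - f))
64414/x(A(E(8), -13), 1261) = 64414/((1261*(11 - (-35 - 13*(8 + 8**2))))) = 64414/((1261*(11 - (-35 - 13*(8 + 64))))) = 64414/((1261*(11 - (-35 - 13*72)))) = 64414/((1261*(11 - (-35 - 936)))) = 64414/((1261*(11 - 1*(-971)))) = 64414/((1261*(11 + 971))) = 64414/((1261*982)) = 64414/1238302 = 64414*(1/1238302) = 32207/619151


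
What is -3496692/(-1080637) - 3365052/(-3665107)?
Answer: 16452150024168/3960650233159 ≈ 4.1539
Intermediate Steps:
-3496692/(-1080637) - 3365052/(-3665107) = -3496692*(-1/1080637) - 3365052*(-1/3665107) = 3496692/1080637 + 3365052/3665107 = 16452150024168/3960650233159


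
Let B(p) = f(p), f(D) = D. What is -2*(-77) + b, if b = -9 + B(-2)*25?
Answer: 95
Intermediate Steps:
B(p) = p
b = -59 (b = -9 - 2*25 = -9 - 50 = -59)
-2*(-77) + b = -2*(-77) - 59 = 154 - 59 = 95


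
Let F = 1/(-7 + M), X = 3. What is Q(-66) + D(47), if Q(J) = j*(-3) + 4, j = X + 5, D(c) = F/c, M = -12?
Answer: -17861/893 ≈ -20.001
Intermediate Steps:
F = -1/19 (F = 1/(-7 - 12) = 1/(-19) = -1/19 ≈ -0.052632)
D(c) = -1/(19*c)
j = 8 (j = 3 + 5 = 8)
Q(J) = -20 (Q(J) = 8*(-3) + 4 = -24 + 4 = -20)
Q(-66) + D(47) = -20 - 1/19/47 = -20 - 1/19*1/47 = -20 - 1/893 = -17861/893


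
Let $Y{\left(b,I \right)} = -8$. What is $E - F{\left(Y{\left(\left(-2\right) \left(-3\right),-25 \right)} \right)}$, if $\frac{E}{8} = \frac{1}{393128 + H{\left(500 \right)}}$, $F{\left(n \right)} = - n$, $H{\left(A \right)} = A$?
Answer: $- \frac{787254}{98407} \approx -8.0$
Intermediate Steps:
$E = \frac{2}{98407}$ ($E = \frac{8}{393128 + 500} = \frac{8}{393628} = 8 \cdot \frac{1}{393628} = \frac{2}{98407} \approx 2.0324 \cdot 10^{-5}$)
$E - F{\left(Y{\left(\left(-2\right) \left(-3\right),-25 \right)} \right)} = \frac{2}{98407} - \left(-1\right) \left(-8\right) = \frac{2}{98407} - 8 = - \frac{787254}{98407}$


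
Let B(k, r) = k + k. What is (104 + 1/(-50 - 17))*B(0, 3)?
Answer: 0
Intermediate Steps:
B(k, r) = 2*k
(104 + 1/(-50 - 17))*B(0, 3) = (104 + 1/(-50 - 17))*(2*0) = (104 + 1/(-67))*0 = (104 - 1/67)*0 = (6967/67)*0 = 0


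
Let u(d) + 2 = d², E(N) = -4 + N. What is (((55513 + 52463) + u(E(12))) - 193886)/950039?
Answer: -85848/950039 ≈ -0.090363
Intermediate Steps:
u(d) = -2 + d²
(((55513 + 52463) + u(E(12))) - 193886)/950039 = (((55513 + 52463) + (-2 + (-4 + 12)²)) - 193886)/950039 = ((107976 + (-2 + 8²)) - 193886)*(1/950039) = ((107976 + (-2 + 64)) - 193886)*(1/950039) = ((107976 + 62) - 193886)*(1/950039) = (108038 - 193886)*(1/950039) = -85848*1/950039 = -85848/950039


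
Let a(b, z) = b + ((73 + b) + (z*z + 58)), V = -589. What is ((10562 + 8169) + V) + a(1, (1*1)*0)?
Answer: 18275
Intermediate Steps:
a(b, z) = 131 + z**2 + 2*b (a(b, z) = b + ((73 + b) + (z**2 + 58)) = b + ((73 + b) + (58 + z**2)) = b + (131 + b + z**2) = 131 + z**2 + 2*b)
((10562 + 8169) + V) + a(1, (1*1)*0) = ((10562 + 8169) - 589) + (131 + ((1*1)*0)**2 + 2*1) = (18731 - 589) + (131 + (1*0)**2 + 2) = 18142 + (131 + 0**2 + 2) = 18142 + (131 + 0 + 2) = 18142 + 133 = 18275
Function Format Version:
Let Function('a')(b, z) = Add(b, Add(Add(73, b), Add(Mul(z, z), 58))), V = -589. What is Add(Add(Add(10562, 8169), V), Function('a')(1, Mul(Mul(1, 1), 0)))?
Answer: 18275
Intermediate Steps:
Function('a')(b, z) = Add(131, Pow(z, 2), Mul(2, b)) (Function('a')(b, z) = Add(b, Add(Add(73, b), Add(Pow(z, 2), 58))) = Add(b, Add(Add(73, b), Add(58, Pow(z, 2)))) = Add(b, Add(131, b, Pow(z, 2))) = Add(131, Pow(z, 2), Mul(2, b)))
Add(Add(Add(10562, 8169), V), Function('a')(1, Mul(Mul(1, 1), 0))) = Add(Add(Add(10562, 8169), -589), Add(131, Pow(Mul(Mul(1, 1), 0), 2), Mul(2, 1))) = Add(Add(18731, -589), Add(131, Pow(Mul(1, 0), 2), 2)) = Add(18142, Add(131, Pow(0, 2), 2)) = Add(18142, Add(131, 0, 2)) = Add(18142, 133) = 18275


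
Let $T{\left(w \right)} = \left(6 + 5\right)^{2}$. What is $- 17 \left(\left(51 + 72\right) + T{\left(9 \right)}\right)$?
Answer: $-4148$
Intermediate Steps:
$T{\left(w \right)} = 121$ ($T{\left(w \right)} = 11^{2} = 121$)
$- 17 \left(\left(51 + 72\right) + T{\left(9 \right)}\right) = - 17 \left(\left(51 + 72\right) + 121\right) = - 17 \left(123 + 121\right) = \left(-17\right) 244 = -4148$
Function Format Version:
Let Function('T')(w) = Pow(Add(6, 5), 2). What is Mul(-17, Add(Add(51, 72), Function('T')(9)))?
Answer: -4148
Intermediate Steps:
Function('T')(w) = 121 (Function('T')(w) = Pow(11, 2) = 121)
Mul(-17, Add(Add(51, 72), Function('T')(9))) = Mul(-17, Add(Add(51, 72), 121)) = Mul(-17, Add(123, 121)) = Mul(-17, 244) = -4148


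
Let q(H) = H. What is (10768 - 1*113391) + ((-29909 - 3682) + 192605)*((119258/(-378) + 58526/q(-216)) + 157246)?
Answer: 9416342461339/378 ≈ 2.4911e+10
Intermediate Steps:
(10768 - 1*113391) + ((-29909 - 3682) + 192605)*((119258/(-378) + 58526/q(-216)) + 157246) = (10768 - 1*113391) + ((-29909 - 3682) + 192605)*((119258/(-378) + 58526/(-216)) + 157246) = (10768 - 113391) + (-33591 + 192605)*((119258*(-1/378) + 58526*(-1/216)) + 157246) = -102623 + 159014*((-59629/189 - 29263/108) + 157246) = -102623 + 159014*(-443357/756 + 157246) = -102623 + 159014*(118434619/756) = -102623 + 9416381252833/378 = 9416342461339/378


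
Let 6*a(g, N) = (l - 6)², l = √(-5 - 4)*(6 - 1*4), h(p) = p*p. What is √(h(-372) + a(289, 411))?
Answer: 2*√(34596 - 3*I) ≈ 372.0 - 0.016129*I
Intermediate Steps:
h(p) = p²
l = 6*I (l = √(-9)*(6 - 4) = (3*I)*2 = 6*I ≈ 6.0*I)
a(g, N) = (-6 + 6*I)²/6 (a(g, N) = (6*I - 6)²/6 = (-6 + 6*I)²/6)
√(h(-372) + a(289, 411)) = √((-372)² - 12*I) = √(138384 - 12*I)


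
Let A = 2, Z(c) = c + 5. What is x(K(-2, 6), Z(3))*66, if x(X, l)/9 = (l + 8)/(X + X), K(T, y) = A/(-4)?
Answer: -9504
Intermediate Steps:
Z(c) = 5 + c
K(T, y) = -½ (K(T, y) = 2/(-4) = 2*(-¼) = -½)
x(X, l) = 9*(8 + l)/(2*X) (x(X, l) = 9*((l + 8)/(X + X)) = 9*((8 + l)/((2*X))) = 9*((8 + l)*(1/(2*X))) = 9*((8 + l)/(2*X)) = 9*(8 + l)/(2*X))
x(K(-2, 6), Z(3))*66 = (9*(8 + (5 + 3))/(2*(-½)))*66 = ((9/2)*(-2)*(8 + 8))*66 = ((9/2)*(-2)*16)*66 = -144*66 = -9504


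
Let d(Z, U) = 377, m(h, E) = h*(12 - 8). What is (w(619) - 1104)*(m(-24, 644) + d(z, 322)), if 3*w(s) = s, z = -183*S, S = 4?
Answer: -756733/3 ≈ -2.5224e+5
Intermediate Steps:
m(h, E) = 4*h (m(h, E) = h*4 = 4*h)
z = -732 (z = -183*4 = -732)
w(s) = s/3
(w(619) - 1104)*(m(-24, 644) + d(z, 322)) = ((1/3)*619 - 1104)*(4*(-24) + 377) = (619/3 - 1104)*(-96 + 377) = -2693/3*281 = -756733/3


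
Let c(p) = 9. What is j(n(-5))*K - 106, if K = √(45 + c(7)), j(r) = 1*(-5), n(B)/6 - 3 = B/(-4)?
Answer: -106 - 15*√6 ≈ -142.74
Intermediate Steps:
n(B) = 18 - 3*B/2 (n(B) = 18 + 6*(B/(-4)) = 18 + 6*(B*(-¼)) = 18 + 6*(-B/4) = 18 - 3*B/2)
j(r) = -5
K = 3*√6 (K = √(45 + 9) = √54 = 3*√6 ≈ 7.3485)
j(n(-5))*K - 106 = -15*√6 - 106 = -106 - 15*√6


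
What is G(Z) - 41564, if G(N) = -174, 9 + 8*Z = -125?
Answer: -41738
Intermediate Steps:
Z = -67/4 (Z = -9/8 + (1/8)*(-125) = -9/8 - 125/8 = -67/4 ≈ -16.750)
G(Z) - 41564 = -174 - 41564 = -41738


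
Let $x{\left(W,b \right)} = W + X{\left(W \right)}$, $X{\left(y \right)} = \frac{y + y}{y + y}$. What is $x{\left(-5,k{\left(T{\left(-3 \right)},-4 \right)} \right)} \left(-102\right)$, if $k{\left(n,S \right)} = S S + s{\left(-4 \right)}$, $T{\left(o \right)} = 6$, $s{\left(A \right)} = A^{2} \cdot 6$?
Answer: $408$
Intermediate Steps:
$s{\left(A \right)} = 6 A^{2}$
$X{\left(y \right)} = 1$ ($X{\left(y \right)} = \frac{2 y}{2 y} = 2 y \frac{1}{2 y} = 1$)
$k{\left(n,S \right)} = 96 + S^{2}$ ($k{\left(n,S \right)} = S S + 6 \left(-4\right)^{2} = S^{2} + 6 \cdot 16 = S^{2} + 96 = 96 + S^{2}$)
$x{\left(W,b \right)} = 1 + W$ ($x{\left(W,b \right)} = W + 1 = 1 + W$)
$x{\left(-5,k{\left(T{\left(-3 \right)},-4 \right)} \right)} \left(-102\right) = \left(1 - 5\right) \left(-102\right) = \left(-4\right) \left(-102\right) = 408$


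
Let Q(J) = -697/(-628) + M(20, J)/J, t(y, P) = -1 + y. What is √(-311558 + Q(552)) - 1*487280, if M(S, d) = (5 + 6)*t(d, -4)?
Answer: -487280 + I*√584977986351834/43332 ≈ -4.8728e+5 + 558.16*I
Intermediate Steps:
M(S, d) = -11 + 11*d (M(S, d) = (5 + 6)*(-1 + d) = 11*(-1 + d) = -11 + 11*d)
Q(J) = 697/628 + (-11 + 11*J)/J (Q(J) = -697/(-628) + (-11 + 11*J)/J = -697*(-1/628) + (-11 + 11*J)/J = 697/628 + (-11 + 11*J)/J)
√(-311558 + Q(552)) - 1*487280 = √(-311558 + (7605/628 - 11/552)) - 1*487280 = √(-311558 + (7605/628 - 11*1/552)) - 487280 = √(-311558 + (7605/628 - 11/552)) - 487280 = √(-311558 + 1047763/86664) - 487280 = √(-26999814749/86664) - 487280 = I*√584977986351834/43332 - 487280 = -487280 + I*√584977986351834/43332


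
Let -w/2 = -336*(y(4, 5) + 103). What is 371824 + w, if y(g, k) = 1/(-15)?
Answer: 2204976/5 ≈ 4.4100e+5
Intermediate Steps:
y(g, k) = -1/15
w = 345856/5 (w = -(-672)*(-1/15 + 103) = -(-672)*1544/15 = -2*(-172928/5) = 345856/5 ≈ 69171.)
371824 + w = 371824 + 345856/5 = 2204976/5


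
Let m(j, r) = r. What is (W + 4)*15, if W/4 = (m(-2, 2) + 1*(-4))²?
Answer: 300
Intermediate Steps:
W = 16 (W = 4*(2 + 1*(-4))² = 4*(2 - 4)² = 4*(-2)² = 4*4 = 16)
(W + 4)*15 = (16 + 4)*15 = 20*15 = 300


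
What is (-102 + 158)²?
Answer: 3136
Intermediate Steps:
(-102 + 158)² = 56² = 3136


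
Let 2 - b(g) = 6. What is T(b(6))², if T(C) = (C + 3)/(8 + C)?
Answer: 1/16 ≈ 0.062500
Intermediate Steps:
b(g) = -4 (b(g) = 2 - 1*6 = 2 - 6 = -4)
T(C) = (3 + C)/(8 + C)
T(b(6))² = ((3 - 4)/(8 - 4))² = (-1/4)² = ((¼)*(-1))² = (-¼)² = 1/16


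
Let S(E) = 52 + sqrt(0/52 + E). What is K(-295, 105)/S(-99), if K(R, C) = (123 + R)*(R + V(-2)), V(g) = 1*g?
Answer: 2656368/2803 - 153252*I*sqrt(11)/2803 ≈ 947.69 - 181.33*I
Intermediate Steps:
V(g) = g
K(R, C) = (-2 + R)*(123 + R) (K(R, C) = (123 + R)*(R - 2) = (123 + R)*(-2 + R) = (-2 + R)*(123 + R))
S(E) = 52 + sqrt(E) (S(E) = 52 + sqrt(0*(1/52) + E) = 52 + sqrt(0 + E) = 52 + sqrt(E))
K(-295, 105)/S(-99) = (-246 + (-295)**2 + 121*(-295))/(52 + sqrt(-99)) = (-246 + 87025 - 35695)/(52 + 3*I*sqrt(11)) = 51084/(52 + 3*I*sqrt(11))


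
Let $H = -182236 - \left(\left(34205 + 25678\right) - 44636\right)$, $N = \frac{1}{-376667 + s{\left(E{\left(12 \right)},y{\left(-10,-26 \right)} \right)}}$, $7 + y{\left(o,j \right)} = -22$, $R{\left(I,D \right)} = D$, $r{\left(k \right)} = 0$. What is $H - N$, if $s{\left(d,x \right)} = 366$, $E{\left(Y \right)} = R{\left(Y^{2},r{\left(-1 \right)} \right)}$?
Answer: $- \frac{74313050382}{376301} \approx -1.9748 \cdot 10^{5}$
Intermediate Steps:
$E{\left(Y \right)} = 0$
$y{\left(o,j \right)} = -29$ ($y{\left(o,j \right)} = -7 - 22 = -29$)
$N = - \frac{1}{376301}$ ($N = \frac{1}{-376667 + 366} = \frac{1}{-376301} = - \frac{1}{376301} \approx -2.6574 \cdot 10^{-6}$)
$H = -197483$ ($H = -182236 - \left(59883 - 44636\right) = -182236 - 15247 = -197483$)
$H - N = -197483 - - \frac{1}{376301} = -197483 + \frac{1}{376301} = - \frac{74313050382}{376301}$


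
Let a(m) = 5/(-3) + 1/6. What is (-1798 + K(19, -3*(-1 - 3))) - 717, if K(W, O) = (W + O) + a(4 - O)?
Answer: -4971/2 ≈ -2485.5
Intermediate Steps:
a(m) = -3/2 (a(m) = 5*(-⅓) + 1*(⅙) = -5/3 + ⅙ = -3/2)
K(W, O) = -3/2 + O + W (K(W, O) = (W + O) - 3/2 = (O + W) - 3/2 = -3/2 + O + W)
(-1798 + K(19, -3*(-1 - 3))) - 717 = (-1798 + (-3/2 - 3*(-1 - 3) + 19)) - 717 = (-1798 + (-3/2 - 3*(-4) + 19)) - 717 = (-1798 + (-3/2 + 12 + 19)) - 717 = (-1798 + 59/2) - 717 = -3537/2 - 717 = -4971/2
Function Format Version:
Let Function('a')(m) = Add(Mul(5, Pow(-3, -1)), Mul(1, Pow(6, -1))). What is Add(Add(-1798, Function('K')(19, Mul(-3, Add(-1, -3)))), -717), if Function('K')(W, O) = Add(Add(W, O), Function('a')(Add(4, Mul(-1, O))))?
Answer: Rational(-4971, 2) ≈ -2485.5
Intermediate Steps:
Function('a')(m) = Rational(-3, 2) (Function('a')(m) = Add(Mul(5, Rational(-1, 3)), Mul(1, Rational(1, 6))) = Add(Rational(-5, 3), Rational(1, 6)) = Rational(-3, 2))
Function('K')(W, O) = Add(Rational(-3, 2), O, W) (Function('K')(W, O) = Add(Add(W, O), Rational(-3, 2)) = Add(Add(O, W), Rational(-3, 2)) = Add(Rational(-3, 2), O, W))
Add(Add(-1798, Function('K')(19, Mul(-3, Add(-1, -3)))), -717) = Add(Add(-1798, Add(Rational(-3, 2), Mul(-3, Add(-1, -3)), 19)), -717) = Add(Add(-1798, Add(Rational(-3, 2), Mul(-3, -4), 19)), -717) = Add(Add(-1798, Add(Rational(-3, 2), 12, 19)), -717) = Add(Add(-1798, Rational(59, 2)), -717) = Add(Rational(-3537, 2), -717) = Rational(-4971, 2)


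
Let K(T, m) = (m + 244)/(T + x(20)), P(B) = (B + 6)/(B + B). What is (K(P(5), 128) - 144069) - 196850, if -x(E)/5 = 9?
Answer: -149667161/439 ≈ -3.4093e+5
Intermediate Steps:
x(E) = -45 (x(E) = -5*9 = -45)
P(B) = (6 + B)/(2*B) (P(B) = (6 + B)/((2*B)) = (6 + B)*(1/(2*B)) = (6 + B)/(2*B))
K(T, m) = (244 + m)/(-45 + T) (K(T, m) = (m + 244)/(T - 45) = (244 + m)/(-45 + T))
(K(P(5), 128) - 144069) - 196850 = ((244 + 128)/(-45 + (½)*(6 + 5)/5) - 144069) - 196850 = (372/(-45 + (½)*(⅕)*11) - 144069) - 196850 = (372/(-45 + 11/10) - 144069) - 196850 = (372/(-439/10) - 144069) - 196850 = (-10/439*372 - 144069) - 196850 = (-3720/439 - 144069) - 196850 = -63250011/439 - 196850 = -149667161/439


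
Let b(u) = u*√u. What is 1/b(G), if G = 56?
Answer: √14/1568 ≈ 0.0023863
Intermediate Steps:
b(u) = u^(3/2)
1/b(G) = 1/(56^(3/2)) = 1/(112*√14) = √14/1568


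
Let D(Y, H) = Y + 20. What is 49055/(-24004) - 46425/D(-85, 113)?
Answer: 222239425/312052 ≈ 712.19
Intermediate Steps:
D(Y, H) = 20 + Y
49055/(-24004) - 46425/D(-85, 113) = 49055/(-24004) - 46425/(20 - 85) = 49055*(-1/24004) - 46425/(-65) = -49055/24004 - 46425*(-1/65) = -49055/24004 + 9285/13 = 222239425/312052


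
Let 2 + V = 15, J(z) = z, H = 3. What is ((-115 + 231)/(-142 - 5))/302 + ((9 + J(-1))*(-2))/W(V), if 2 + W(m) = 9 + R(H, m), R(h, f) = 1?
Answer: -44452/22197 ≈ -2.0026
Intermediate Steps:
V = 13 (V = -2 + 15 = 13)
W(m) = 8 (W(m) = -2 + (9 + 1) = -2 + 10 = 8)
((-115 + 231)/(-142 - 5))/302 + ((9 + J(-1))*(-2))/W(V) = ((-115 + 231)/(-142 - 5))/302 + ((9 - 1)*(-2))/8 = (116/(-147))*(1/302) + (8*(-2))*(1/8) = (116*(-1/147))*(1/302) - 16*1/8 = -116/147*1/302 - 2 = -58/22197 - 2 = -44452/22197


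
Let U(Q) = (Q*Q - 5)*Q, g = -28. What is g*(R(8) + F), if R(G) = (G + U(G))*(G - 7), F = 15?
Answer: -13860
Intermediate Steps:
U(Q) = Q*(-5 + Q²) (U(Q) = (Q² - 5)*Q = (-5 + Q²)*Q = Q*(-5 + Q²))
R(G) = (-7 + G)*(G + G*(-5 + G²)) (R(G) = (G + G*(-5 + G²))*(G - 7) = (G + G*(-5 + G²))*(-7 + G) = (-7 + G)*(G + G*(-5 + G²)))
g*(R(8) + F) = -28*(8*(28 + 8³ - 7*8² - 4*8) + 15) = -28*(8*(28 + 512 - 7*64 - 32) + 15) = -28*(8*(28 + 512 - 448 - 32) + 15) = -28*(8*60 + 15) = -28*(480 + 15) = -28*495 = -13860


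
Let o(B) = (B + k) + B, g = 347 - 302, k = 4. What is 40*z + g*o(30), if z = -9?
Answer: 2520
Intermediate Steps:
g = 45
o(B) = 4 + 2*B (o(B) = (B + 4) + B = (4 + B) + B = 4 + 2*B)
40*z + g*o(30) = 40*(-9) + 45*(4 + 2*30) = -360 + 45*(4 + 60) = -360 + 45*64 = -360 + 2880 = 2520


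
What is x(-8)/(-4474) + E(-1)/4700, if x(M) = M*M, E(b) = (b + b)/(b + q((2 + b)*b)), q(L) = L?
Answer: -148163/10513900 ≈ -0.014092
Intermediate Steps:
E(b) = 2*b/(b + b*(2 + b)) (E(b) = (b + b)/(b + (2 + b)*b) = (2*b)/(b + b*(2 + b)) = 2*b/(b + b*(2 + b)))
x(M) = M²
x(-8)/(-4474) + E(-1)/4700 = (-8)²/(-4474) + (2/(3 - 1))/4700 = 64*(-1/4474) + (2/2)*(1/4700) = -32/2237 + (2*(½))*(1/4700) = -32/2237 + 1*(1/4700) = -32/2237 + 1/4700 = -148163/10513900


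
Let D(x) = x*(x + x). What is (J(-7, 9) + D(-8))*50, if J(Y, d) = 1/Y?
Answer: 44750/7 ≈ 6392.9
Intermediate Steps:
D(x) = 2*x² (D(x) = x*(2*x) = 2*x²)
(J(-7, 9) + D(-8))*50 = (1/(-7) + 2*(-8)²)*50 = (-⅐ + 2*64)*50 = (-⅐ + 128)*50 = (895/7)*50 = 44750/7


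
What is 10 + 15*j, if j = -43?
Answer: -635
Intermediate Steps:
10 + 15*j = 10 + 15*(-43) = 10 - 645 = -635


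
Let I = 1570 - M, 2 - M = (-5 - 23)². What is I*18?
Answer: 42336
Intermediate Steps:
M = -782 (M = 2 - (-5 - 23)² = 2 - 1*(-28)² = 2 - 1*784 = 2 - 784 = -782)
I = 2352 (I = 1570 - 1*(-782) = 1570 + 782 = 2352)
I*18 = 2352*18 = 42336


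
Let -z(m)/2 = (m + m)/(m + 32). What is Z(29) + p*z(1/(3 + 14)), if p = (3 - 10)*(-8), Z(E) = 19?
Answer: 10131/545 ≈ 18.589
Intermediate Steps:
z(m) = -4*m/(32 + m) (z(m) = -2*(m + m)/(m + 32) = -2*2*m/(32 + m) = -4*m/(32 + m))
p = 56 (p = -7*(-8) = 56)
Z(29) + p*z(1/(3 + 14)) = 19 + 56*(-4/((3 + 14)*(32 + 1/(3 + 14)))) = 19 + 56*(-4/(17*(32 + 1/17))) = 19 + 56*(-4*1/17/(32 + 1/17)) = 19 + 56*(-4*1/17/545/17) = 19 + 56*(-4*1/17*17/545) = 19 + 56*(-4/545) = 19 - 224/545 = 10131/545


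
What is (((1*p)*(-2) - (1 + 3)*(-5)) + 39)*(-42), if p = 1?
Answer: -2394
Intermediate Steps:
(((1*p)*(-2) - (1 + 3)*(-5)) + 39)*(-42) = (((1*1)*(-2) - (1 + 3)*(-5)) + 39)*(-42) = ((1*(-2) - 4*(-5)) + 39)*(-42) = ((-2 - 1*(-20)) + 39)*(-42) = ((-2 + 20) + 39)*(-42) = (18 + 39)*(-42) = 57*(-42) = -2394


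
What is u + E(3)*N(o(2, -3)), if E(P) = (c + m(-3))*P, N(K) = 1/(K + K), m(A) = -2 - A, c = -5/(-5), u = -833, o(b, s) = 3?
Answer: -832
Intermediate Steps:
c = 1 (c = -5*(-⅕) = 1)
N(K) = 1/(2*K)
E(P) = 2*P (E(P) = (1 + (-2 - 1*(-3)))*P = (1 + (-2 + 3))*P = (1 + 1)*P = 2*P)
u + E(3)*N(o(2, -3)) = -833 + (2*3)*((½)/3) = -833 + 6*((½)*(⅓)) = -833 + 6*(⅙) = -833 + 1 = -832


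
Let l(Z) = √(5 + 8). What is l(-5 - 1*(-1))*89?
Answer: 89*√13 ≈ 320.89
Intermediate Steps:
l(Z) = √13
l(-5 - 1*(-1))*89 = √13*89 = 89*√13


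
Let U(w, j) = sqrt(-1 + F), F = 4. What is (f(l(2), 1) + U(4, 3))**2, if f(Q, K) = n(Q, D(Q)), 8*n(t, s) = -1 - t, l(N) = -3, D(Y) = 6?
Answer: 49/16 + sqrt(3)/2 ≈ 3.9285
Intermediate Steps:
U(w, j) = sqrt(3) (U(w, j) = sqrt(-1 + 4) = sqrt(3))
n(t, s) = -1/8 - t/8 (n(t, s) = (-1 - t)/8 = -1/8 - t/8)
f(Q, K) = -1/8 - Q/8
(f(l(2), 1) + U(4, 3))**2 = ((-1/8 - 1/8*(-3)) + sqrt(3))**2 = ((-1/8 + 3/8) + sqrt(3))**2 = (1/4 + sqrt(3))**2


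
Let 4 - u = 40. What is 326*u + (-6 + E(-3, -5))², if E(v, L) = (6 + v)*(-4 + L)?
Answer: -10647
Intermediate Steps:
E(v, L) = (-4 + L)*(6 + v)
u = -36 (u = 4 - 1*40 = 4 - 40 = -36)
326*u + (-6 + E(-3, -5))² = 326*(-36) + (-6 + (-24 - 4*(-3) + 6*(-5) - 5*(-3)))² = -11736 + (-6 + (-24 + 12 - 30 + 15))² = -11736 + (-6 - 27)² = -11736 + (-33)² = -11736 + 1089 = -10647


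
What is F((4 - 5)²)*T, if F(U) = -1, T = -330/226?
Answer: 165/113 ≈ 1.4602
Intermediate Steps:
T = -165/113 (T = -330*1/226 = -165/113 ≈ -1.4602)
F((4 - 5)²)*T = -1*(-165/113) = 165/113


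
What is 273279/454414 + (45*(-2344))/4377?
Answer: -15578482179/662990026 ≈ -23.497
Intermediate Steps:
273279/454414 + (45*(-2344))/4377 = 273279*(1/454414) - 105480*1/4377 = 273279/454414 - 35160/1459 = -15578482179/662990026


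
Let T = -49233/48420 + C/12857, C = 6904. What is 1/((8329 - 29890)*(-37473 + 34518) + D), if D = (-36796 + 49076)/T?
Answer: 99565667/6341054700868185 ≈ 1.5702e-8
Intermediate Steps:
T = -99565667/207511980 (T = -49233/48420 + 6904/12857 = -49233*1/48420 + 6904*(1/12857) = -16411/16140 + 6904/12857 = -99565667/207511980 ≈ -0.47981)
D = -2548247114400/99565667 (D = (-36796 + 49076)/(-99565667/207511980) = 12280*(-207511980/99565667) = -2548247114400/99565667 ≈ -25594.)
1/((8329 - 29890)*(-37473 + 34518) + D) = 1/((8329 - 29890)*(-37473 + 34518) - 2548247114400/99565667) = 1/(-21561*(-2955) - 2548247114400/99565667) = 1/(63712755 - 2548247114400/99565667) = 1/(6341054700868185/99565667) = 99565667/6341054700868185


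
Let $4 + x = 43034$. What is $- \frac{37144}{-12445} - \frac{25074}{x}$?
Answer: $\frac{128626039}{53550835} \approx 2.4019$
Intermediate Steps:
$x = 43030$ ($x = -4 + 43034 = 43030$)
$- \frac{37144}{-12445} - \frac{25074}{x} = - \frac{37144}{-12445} - \frac{25074}{43030} = \left(-37144\right) \left(- \frac{1}{12445}\right) - \frac{12537}{21515} = \frac{37144}{12445} - \frac{12537}{21515} = \frac{128626039}{53550835}$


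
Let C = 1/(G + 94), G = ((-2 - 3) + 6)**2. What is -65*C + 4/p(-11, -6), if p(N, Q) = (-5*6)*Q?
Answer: -566/855 ≈ -0.66199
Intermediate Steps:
p(N, Q) = -30*Q
G = 1 (G = (-5 + 6)**2 = 1**2 = 1)
C = 1/95 (C = 1/(1 + 94) = 1/95 ≈ 0.010526)
-65*C + 4/p(-11, -6) = -65*1/95 + 4/((-30*(-6))) = -13/19 + 4/180 = -13/19 + 4*(1/180) = -13/19 + 1/45 = -566/855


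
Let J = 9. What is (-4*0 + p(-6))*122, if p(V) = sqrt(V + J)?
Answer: 122*sqrt(3) ≈ 211.31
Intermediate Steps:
p(V) = sqrt(9 + V) (p(V) = sqrt(V + 9) = sqrt(9 + V))
(-4*0 + p(-6))*122 = (-4*0 + sqrt(9 - 6))*122 = (0 + sqrt(3))*122 = sqrt(3)*122 = 122*sqrt(3)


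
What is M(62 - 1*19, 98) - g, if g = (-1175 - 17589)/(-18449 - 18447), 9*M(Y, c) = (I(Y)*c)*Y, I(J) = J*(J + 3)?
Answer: 76884691189/83016 ≈ 9.2614e+5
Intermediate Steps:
I(J) = J*(3 + J)
M(Y, c) = c*Y²*(3 + Y)/9 (M(Y, c) = (((Y*(3 + Y))*c)*Y)/9 = ((Y*c*(3 + Y))*Y)/9 = (c*Y²*(3 + Y))/9 = c*Y²*(3 + Y)/9)
g = 4691/9224 (g = -18764/(-36896) = -18764*(-1/36896) = 4691/9224 ≈ 0.50856)
M(62 - 1*19, 98) - g = (⅑)*98*(62 - 1*19)²*(3 + (62 - 1*19)) - 1*4691/9224 = (⅑)*98*(62 - 19)²*(3 + (62 - 19)) - 4691/9224 = (⅑)*98*43²*(3 + 43) - 4691/9224 = (⅑)*98*1849*46 - 4691/9224 = 8335292/9 - 4691/9224 = 76884691189/83016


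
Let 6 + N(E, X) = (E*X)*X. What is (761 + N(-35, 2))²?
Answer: 378225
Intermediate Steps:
N(E, X) = -6 + E*X² (N(E, X) = -6 + (E*X)*X = -6 + E*X²)
(761 + N(-35, 2))² = (761 + (-6 - 35*2²))² = (761 + (-6 - 35*4))² = (761 + (-6 - 140))² = (761 - 146)² = 615² = 378225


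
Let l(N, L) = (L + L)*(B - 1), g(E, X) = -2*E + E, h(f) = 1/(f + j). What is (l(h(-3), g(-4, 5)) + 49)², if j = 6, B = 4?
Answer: 5329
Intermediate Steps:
h(f) = 1/(6 + f) (h(f) = 1/(f + 6) = 1/(6 + f))
g(E, X) = -E
l(N, L) = 6*L (l(N, L) = (L + L)*(4 - 1) = (2*L)*3 = 6*L)
(l(h(-3), g(-4, 5)) + 49)² = (6*(-1*(-4)) + 49)² = (6*4 + 49)² = (24 + 49)² = 73² = 5329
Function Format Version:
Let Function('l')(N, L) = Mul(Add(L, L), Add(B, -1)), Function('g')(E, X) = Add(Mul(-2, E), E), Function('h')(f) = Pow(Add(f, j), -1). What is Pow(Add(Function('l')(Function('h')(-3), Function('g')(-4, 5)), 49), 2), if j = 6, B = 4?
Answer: 5329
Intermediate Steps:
Function('h')(f) = Pow(Add(6, f), -1) (Function('h')(f) = Pow(Add(f, 6), -1) = Pow(Add(6, f), -1))
Function('g')(E, X) = Mul(-1, E)
Function('l')(N, L) = Mul(6, L) (Function('l')(N, L) = Mul(Add(L, L), Add(4, -1)) = Mul(Mul(2, L), 3) = Mul(6, L))
Pow(Add(Function('l')(Function('h')(-3), Function('g')(-4, 5)), 49), 2) = Pow(Add(Mul(6, Mul(-1, -4)), 49), 2) = Pow(Add(Mul(6, 4), 49), 2) = Pow(Add(24, 49), 2) = Pow(73, 2) = 5329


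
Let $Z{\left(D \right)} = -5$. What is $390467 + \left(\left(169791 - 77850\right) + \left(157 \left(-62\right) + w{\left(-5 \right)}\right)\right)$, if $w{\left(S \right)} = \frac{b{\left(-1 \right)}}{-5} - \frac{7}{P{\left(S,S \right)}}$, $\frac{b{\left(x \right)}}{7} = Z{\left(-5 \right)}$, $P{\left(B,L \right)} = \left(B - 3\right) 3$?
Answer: $\frac{11344351}{24} \approx 4.7268 \cdot 10^{5}$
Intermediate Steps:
$P{\left(B,L \right)} = -9 + 3 B$ ($P{\left(B,L \right)} = \left(-3 + B\right) 3 = -9 + 3 B$)
$b{\left(x \right)} = -35$ ($b{\left(x \right)} = 7 \left(-5\right) = -35$)
$w{\left(S \right)} = 7 - \frac{7}{-9 + 3 S}$ ($w{\left(S \right)} = - \frac{35}{-5} - \frac{7}{-9 + 3 S} = \left(-35\right) \left(- \frac{1}{5}\right) - \frac{7}{-9 + 3 S} = 7 - \frac{7}{-9 + 3 S}$)
$390467 + \left(\left(169791 - 77850\right) + \left(157 \left(-62\right) + w{\left(-5 \right)}\right)\right) = 390467 + \left(\left(169791 - 77850\right) + \left(157 \left(-62\right) + \frac{7 \left(-10 + 3 \left(-5\right)\right)}{3 \left(-3 - 5\right)}\right)\right) = 390467 + \left(91941 - \left(9734 - \frac{7 \left(-10 - 15\right)}{3 \left(-8\right)}\right)\right) = 390467 + \left(91941 - \left(9734 + \frac{7}{24} \left(-25\right)\right)\right) = 390467 + \left(91941 + \left(-9734 + \frac{175}{24}\right)\right) = 390467 + \left(91941 - \frac{233441}{24}\right) = 390467 + \frac{1973143}{24} = \frac{11344351}{24}$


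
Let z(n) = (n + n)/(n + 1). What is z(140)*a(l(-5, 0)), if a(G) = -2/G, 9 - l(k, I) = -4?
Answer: -560/1833 ≈ -0.30551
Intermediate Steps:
l(k, I) = 13 (l(k, I) = 9 - 1*(-4) = 9 + 4 = 13)
z(n) = 2*n/(1 + n) (z(n) = (2*n)/(1 + n) = 2*n/(1 + n))
z(140)*a(l(-5, 0)) = (2*140/(1 + 140))*(-2/13) = (2*140/141)*(-2*1/13) = (2*140*(1/141))*(-2/13) = (280/141)*(-2/13) = -560/1833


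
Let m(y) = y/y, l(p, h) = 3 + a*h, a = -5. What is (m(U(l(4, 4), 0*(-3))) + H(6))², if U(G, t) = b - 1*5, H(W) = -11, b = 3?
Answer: 100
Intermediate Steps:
l(p, h) = 3 - 5*h
U(G, t) = -2 (U(G, t) = 3 - 1*5 = 3 - 5 = -2)
m(y) = 1
(m(U(l(4, 4), 0*(-3))) + H(6))² = (1 - 11)² = (-10)² = 100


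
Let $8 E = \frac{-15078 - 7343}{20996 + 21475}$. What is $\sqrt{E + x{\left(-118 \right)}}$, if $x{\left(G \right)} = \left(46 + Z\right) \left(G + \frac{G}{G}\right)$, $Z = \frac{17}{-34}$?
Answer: $\frac{i \sqrt{141084634782}}{5148} \approx 72.963 i$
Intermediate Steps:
$Z = - \frac{1}{2}$ ($Z = 17 \left(- \frac{1}{34}\right) = - \frac{1}{2} \approx -0.5$)
$x{\left(G \right)} = \frac{91}{2} + \frac{91 G}{2}$ ($x{\left(G \right)} = \left(46 - \frac{1}{2}\right) \left(G + \frac{G}{G}\right) = \frac{91 \left(G + 1\right)}{2} = \frac{91 \left(1 + G\right)}{2} = \frac{91}{2} + \frac{91 G}{2}$)
$E = - \frac{22421}{339768}$ ($E = \frac{\left(-15078 - 7343\right) \frac{1}{20996 + 21475}}{8} = \frac{\left(-22421\right) \frac{1}{42471}}{8} = \frac{1}{8} \left(- \frac{22421}{42471}\right) = - \frac{22421}{339768} \approx -0.065989$)
$\sqrt{E + x{\left(-118 \right)}} = \sqrt{- \frac{22421}{339768} + \left(\frac{91}{2} + \frac{91}{2} \left(-118\right)\right)} = \sqrt{- \frac{22421}{339768} + \left(\frac{91}{2} - 5369\right)} = \sqrt{- \frac{22421}{339768} - \frac{10647}{2}} = \sqrt{- \frac{1808777369}{339768}} = \frac{i \sqrt{141084634782}}{5148}$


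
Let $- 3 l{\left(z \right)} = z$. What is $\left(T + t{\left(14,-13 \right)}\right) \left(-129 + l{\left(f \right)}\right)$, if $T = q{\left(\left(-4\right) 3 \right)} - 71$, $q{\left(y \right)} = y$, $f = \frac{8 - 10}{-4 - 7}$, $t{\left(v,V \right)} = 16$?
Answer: $\frac{285353}{33} \approx 8647.1$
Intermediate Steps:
$f = \frac{2}{11}$ ($f = - \frac{2}{-11} = \left(-2\right) \left(- \frac{1}{11}\right) = \frac{2}{11} \approx 0.18182$)
$l{\left(z \right)} = - \frac{z}{3}$
$T = -83$ ($T = \left(-4\right) 3 - 71 = -12 - 71 = -83$)
$\left(T + t{\left(14,-13 \right)}\right) \left(-129 + l{\left(f \right)}\right) = \left(-83 + 16\right) \left(-129 - \frac{2}{33}\right) = - 67 \left(-129 - \frac{2}{33}\right) = \left(-67\right) \left(- \frac{4259}{33}\right) = \frac{285353}{33}$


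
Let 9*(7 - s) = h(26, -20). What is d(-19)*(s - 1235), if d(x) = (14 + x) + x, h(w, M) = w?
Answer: 88624/3 ≈ 29541.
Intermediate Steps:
d(x) = 14 + 2*x
s = 37/9 (s = 7 - ⅑*26 = 7 - 26/9 = 37/9 ≈ 4.1111)
d(-19)*(s - 1235) = (14 + 2*(-19))*(37/9 - 1235) = (14 - 38)*(-11078/9) = -24*(-11078/9) = 88624/3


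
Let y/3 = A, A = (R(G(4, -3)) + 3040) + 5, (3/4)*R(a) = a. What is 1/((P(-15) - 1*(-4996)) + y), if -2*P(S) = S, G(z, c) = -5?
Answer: 2/28237 ≈ 7.0829e-5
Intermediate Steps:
R(a) = 4*a/3
P(S) = -S/2
A = 9115/3 (A = ((4/3)*(-5) + 3040) + 5 = (-20/3 + 3040) + 5 = 9100/3 + 5 = 9115/3 ≈ 3038.3)
y = 9115 (y = 3*(9115/3) = 9115)
1/((P(-15) - 1*(-4996)) + y) = 1/((-1/2*(-15) - 1*(-4996)) + 9115) = 1/((15/2 + 4996) + 9115) = 1/(10007/2 + 9115) = 1/(28237/2) = 2/28237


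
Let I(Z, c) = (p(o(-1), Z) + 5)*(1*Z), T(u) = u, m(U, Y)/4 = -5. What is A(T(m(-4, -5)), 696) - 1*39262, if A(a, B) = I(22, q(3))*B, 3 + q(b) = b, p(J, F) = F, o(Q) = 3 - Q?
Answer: 374162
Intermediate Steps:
m(U, Y) = -20 (m(U, Y) = 4*(-5) = -20)
q(b) = -3 + b
I(Z, c) = Z*(5 + Z) (I(Z, c) = (Z + 5)*(1*Z) = (5 + Z)*Z = Z*(5 + Z))
A(a, B) = 594*B (A(a, B) = (22*(5 + 22))*B = (22*27)*B = 594*B)
A(T(m(-4, -5)), 696) - 1*39262 = 594*696 - 1*39262 = 413424 - 39262 = 374162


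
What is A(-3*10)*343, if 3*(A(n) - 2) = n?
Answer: -2744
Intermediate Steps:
A(n) = 2 + n/3
A(-3*10)*343 = (2 + (-3*10)/3)*343 = (2 + (⅓)*(-30))*343 = (2 - 10)*343 = -8*343 = -2744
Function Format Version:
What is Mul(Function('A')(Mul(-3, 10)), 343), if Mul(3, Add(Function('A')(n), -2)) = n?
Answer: -2744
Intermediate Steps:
Function('A')(n) = Add(2, Mul(Rational(1, 3), n))
Mul(Function('A')(Mul(-3, 10)), 343) = Mul(Add(2, Mul(Rational(1, 3), Mul(-3, 10))), 343) = Mul(Add(2, Mul(Rational(1, 3), -30)), 343) = Mul(Add(2, -10), 343) = Mul(-8, 343) = -2744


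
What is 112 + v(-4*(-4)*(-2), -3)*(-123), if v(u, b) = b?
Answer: 481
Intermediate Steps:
112 + v(-4*(-4)*(-2), -3)*(-123) = 112 - 3*(-123) = 112 + 369 = 481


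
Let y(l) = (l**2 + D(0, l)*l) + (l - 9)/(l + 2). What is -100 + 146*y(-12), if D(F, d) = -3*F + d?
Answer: 211273/5 ≈ 42255.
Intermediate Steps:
D(F, d) = d - 3*F
y(l) = 2*l**2 + (-9 + l)/(2 + l) (y(l) = (l**2 + (l - 3*0)*l) + (l - 9)/(l + 2) = (l**2 + (l + 0)*l) + (-9 + l)/(2 + l) = (l**2 + l*l) + (-9 + l)/(2 + l) = (l**2 + l**2) + (-9 + l)/(2 + l) = 2*l**2 + (-9 + l)/(2 + l))
-100 + 146*y(-12) = -100 + 146*((-9 - 12 + 2*(-12)**3 + 4*(-12)**2)/(2 - 12)) = -100 + 146*((-9 - 12 + 2*(-1728) + 4*144)/(-10)) = -100 + 146*(-(-9 - 12 - 3456 + 576)/10) = -100 + 146*(-1/10*(-2901)) = -100 + 146*(2901/10) = -100 + 211773/5 = 211273/5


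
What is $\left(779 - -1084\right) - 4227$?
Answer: $-2364$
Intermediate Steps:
$\left(779 - -1084\right) - 4227 = \left(779 + 1084\right) - 4227 = 1863 - 4227 = -2364$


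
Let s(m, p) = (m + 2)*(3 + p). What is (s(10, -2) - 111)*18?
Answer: -1782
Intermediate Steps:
s(m, p) = (2 + m)*(3 + p)
(s(10, -2) - 111)*18 = ((6 + 2*(-2) + 3*10 + 10*(-2)) - 111)*18 = ((6 - 4 + 30 - 20) - 111)*18 = (12 - 111)*18 = -99*18 = -1782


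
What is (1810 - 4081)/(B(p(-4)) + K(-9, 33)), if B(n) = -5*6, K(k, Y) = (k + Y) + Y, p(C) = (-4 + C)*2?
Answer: -757/9 ≈ -84.111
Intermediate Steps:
p(C) = -8 + 2*C
K(k, Y) = k + 2*Y (K(k, Y) = (Y + k) + Y = k + 2*Y)
B(n) = -30
(1810 - 4081)/(B(p(-4)) + K(-9, 33)) = (1810 - 4081)/(-30 + (-9 + 2*33)) = -2271/(-30 + (-9 + 66)) = -2271/(-30 + 57) = -2271/27 = -2271*1/27 = -757/9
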